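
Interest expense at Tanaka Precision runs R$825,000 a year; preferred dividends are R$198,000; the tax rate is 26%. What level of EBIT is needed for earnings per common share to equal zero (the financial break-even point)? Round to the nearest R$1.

Grossing the preferred dividend up to pre-tax terms: R$198,000 / (1 − 0.26) = R$267,567.57.
EPS = 0 when EBIT covers interest plus the pre-tax preferred burden: R$825,000 + R$267,567.57 = R$1,092,567.57.

R$1,092,568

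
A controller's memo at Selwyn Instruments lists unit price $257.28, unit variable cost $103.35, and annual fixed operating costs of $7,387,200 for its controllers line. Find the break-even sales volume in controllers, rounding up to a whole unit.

47,991 controllers

Contribution margin per unit = $257.28 − $103.35 = $153.93.
Units to break even: $7,387,200 ÷ $153.93 = 47,990.65, rounded up to 47,991.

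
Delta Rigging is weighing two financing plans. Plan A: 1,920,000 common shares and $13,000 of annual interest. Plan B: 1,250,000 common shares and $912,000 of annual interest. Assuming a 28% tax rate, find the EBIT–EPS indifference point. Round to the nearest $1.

$2,589,239

Set EPS_A = EPS_B: (EBIT − $13,000)(1 − 0.28) ÷ 1,920,000 = (EBIT − $912,000)(1 − 0.28) ÷ 1,250,000.
Cancelling (1 − t) and cross-multiplying: 1,250,000·(EBIT − 13,000) = 1,920,000·(EBIT − 912,000).
Solving, EBIT = (912,000·1,920,000 − 13,000·1,250,000) / (1,920,000 − 1,250,000) = 1,734,790,000,000 / 670,000 = 2,589,238.81.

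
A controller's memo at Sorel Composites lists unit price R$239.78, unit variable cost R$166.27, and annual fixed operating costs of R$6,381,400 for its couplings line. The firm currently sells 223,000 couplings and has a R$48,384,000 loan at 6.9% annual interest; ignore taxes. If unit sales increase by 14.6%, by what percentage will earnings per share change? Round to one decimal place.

+35.9%

Total contribution margin = 223,000 × R$73.51 = R$16,392,730.00.
Subtracting fixed costs: EBIT = R$16,392,730.00 − R$6,381,400 = R$10,011,330.00.
Interest = R$3,338,496.00, so EBIT − I = R$6,672,834.00.
DCL = total CM / (EBIT − I) = R$16,392,730.00 / R$6,672,834.00 = 2.4566.
EPS therefore changes by 2.4566 × (+14.6%) = +35.9%.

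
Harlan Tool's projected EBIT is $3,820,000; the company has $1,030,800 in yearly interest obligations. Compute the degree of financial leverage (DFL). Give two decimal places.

1.37

Interest = $1,030,800.00.
DFL = EBIT ÷ (EBIT − I) = $3,820,000 ÷ ($3,820,000 − $1,030,800.00) = $3,820,000 ÷ $2,789,200.00 = 1.3696.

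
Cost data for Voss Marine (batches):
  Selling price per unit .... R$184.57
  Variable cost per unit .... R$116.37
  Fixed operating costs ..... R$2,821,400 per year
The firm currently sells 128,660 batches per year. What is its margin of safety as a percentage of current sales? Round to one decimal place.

67.8%

Contribution margin per unit = R$184.57 − R$116.37 = R$68.20. Break-even units = R$2,821,400 ÷ R$68.20 = 41,369.50; break-even revenue = 41,369.50 × R$184.57 = R$7,635,568.89.
Actual sales revenue = 128,660 × R$184.57 = R$23,746,776.20.
Margin of safety = (R$23,746,776.20 − R$7,635,568.89) ÷ R$23,746,776.20 = 67.8%.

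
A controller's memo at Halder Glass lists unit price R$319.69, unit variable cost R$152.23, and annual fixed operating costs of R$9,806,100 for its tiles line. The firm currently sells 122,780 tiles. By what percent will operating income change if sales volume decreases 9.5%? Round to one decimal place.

-18.2%

At 122,780 units, contribution = 122,780 × R$167.46 = R$20,560,738.80.
EBIT = R$20,560,738.80 − R$9,806,100 = R$10,754,638.80.
DOL = contribution ÷ EBIT = R$20,560,738.80 ÷ R$10,754,638.80 = 1.9118.
So EBIT moves 1.9118 × (-9.5%) = -18.2%.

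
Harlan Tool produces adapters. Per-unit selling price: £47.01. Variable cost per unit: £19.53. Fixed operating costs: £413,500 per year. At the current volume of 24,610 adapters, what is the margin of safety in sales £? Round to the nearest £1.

Each unit contributes £47.01 − £19.53 = £27.48. Break-even units = £413,500 ÷ £27.48 = 15,047.31; break-even revenue = 15,047.31 × £47.01 = £707,373.91.
Actual sales revenue = 24,610 × £47.01 = £1,156,916.10.
Margin of safety = £1,156,916.10 − £707,373.91 = £449,542.

£449,542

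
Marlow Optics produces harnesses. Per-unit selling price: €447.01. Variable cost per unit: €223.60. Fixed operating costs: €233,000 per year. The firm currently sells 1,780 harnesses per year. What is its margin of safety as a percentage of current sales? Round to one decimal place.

Contribution margin per unit = €447.01 − €223.60 = €223.41. Break-even units = €233,000 ÷ €223.41 = 1,042.93; break-even revenue = 1,042.93 × €447.01 = €466,198.16.
Actual sales revenue = 1,780 × €447.01 = €795,677.80.
Margin of safety = (€795,677.80 − €466,198.16) ÷ €795,677.80 = 41.4%.

41.4%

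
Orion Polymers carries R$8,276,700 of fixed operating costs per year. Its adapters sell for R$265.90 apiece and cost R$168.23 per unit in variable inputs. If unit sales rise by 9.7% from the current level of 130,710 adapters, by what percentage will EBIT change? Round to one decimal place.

+27.6%

Contribution at this volume is 130,710 × R$97.67 = R$12,766,445.70.
Subtracting fixed costs: EBIT = R$12,766,445.70 − R$8,276,700 = R$4,489,745.70.
DOL = contribution ÷ EBIT = R$12,766,445.70 ÷ R$4,489,745.70 = 2.8435.
So EBIT moves 2.8435 × (+9.7%) = +27.6%.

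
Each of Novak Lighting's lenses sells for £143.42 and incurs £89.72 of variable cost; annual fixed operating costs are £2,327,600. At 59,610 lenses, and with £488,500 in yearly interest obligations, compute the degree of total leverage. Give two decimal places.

8.32

At 59,610 units, contribution = 59,610 × £53.70 = £3,201,057.00.
Operating income = contribution − fixed costs = £3,201,057.00 − £2,327,600 = £873,457.00. Interest = £488,500.00.
DOL = £3,201,057.00 ÷ £873,457.00 = 3.6648; DFL = £873,457.00 ÷ £384,957.00 = 2.2690.
Combined leverage = 3.6648 × 2.2690 = 8.3154.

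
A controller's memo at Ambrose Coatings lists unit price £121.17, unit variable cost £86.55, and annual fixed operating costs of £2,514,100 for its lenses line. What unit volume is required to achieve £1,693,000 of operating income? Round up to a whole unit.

Contribution margin per unit = £121.17 − £86.55 = £34.62.
Required volume = (fixed costs + target profit) ÷ CM = (£2,514,100 + £1,693,000) ÷ £34.62 = 121,522.24, so 121,523 lenses.

121,523 lenses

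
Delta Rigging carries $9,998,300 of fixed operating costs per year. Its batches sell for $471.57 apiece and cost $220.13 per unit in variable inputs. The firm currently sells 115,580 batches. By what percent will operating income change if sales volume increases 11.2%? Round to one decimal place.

At 115,580 units, contribution = 115,580 × $251.44 = $29,061,435.20.
EBIT = $29,061,435.20 − $9,998,300 = $19,063,135.20.
DOL = contribution ÷ EBIT = $29,061,435.20 ÷ $19,063,135.20 = 1.5245.
So EBIT moves 1.5245 × (+11.2%) = +17.1%.

+17.1%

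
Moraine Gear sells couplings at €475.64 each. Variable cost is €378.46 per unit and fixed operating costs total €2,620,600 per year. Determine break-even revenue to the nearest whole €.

€12,826,324

Contribution margin per unit = €475.64 − €378.46 = €97.18, a CM ratio of €97.18 ÷ €475.64 = 0.2043.
Break-even sales = FC ÷ CM ratio = €2,620,600 × €475.64 / €97.18 = €12,826,324.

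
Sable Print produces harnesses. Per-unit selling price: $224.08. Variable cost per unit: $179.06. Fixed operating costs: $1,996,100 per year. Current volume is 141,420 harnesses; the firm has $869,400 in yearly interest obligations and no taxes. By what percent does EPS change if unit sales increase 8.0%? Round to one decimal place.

+14.5%

Total contribution margin = 141,420 × $45.02 = $6,366,728.40.
EBIT = $6,366,728.40 − $1,996,100 = $4,370,628.40.
After interest of $869,400.00, pre-tax earnings = $3,501,228.40.
DCL = total CM / (EBIT − I) = $6,366,728.40 / $3,501,228.40 = 1.8184.
%ΔEPS = DCL × %ΔSales = 1.8184 × +8.0% = +14.5%.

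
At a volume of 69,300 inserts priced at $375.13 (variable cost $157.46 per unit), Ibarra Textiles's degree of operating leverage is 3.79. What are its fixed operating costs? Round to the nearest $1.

Total contribution margin = 69,300 × $217.67 = $15,084,531.00.
Since DOL = CM ÷ EBIT, EBIT = $15,084,531.00 ÷ 3.79 = $3,980,087.34.
And FC = contribution − EBIT = $15,084,531.00 − $3,980,087.34 = $11,104,444.

$11,104,444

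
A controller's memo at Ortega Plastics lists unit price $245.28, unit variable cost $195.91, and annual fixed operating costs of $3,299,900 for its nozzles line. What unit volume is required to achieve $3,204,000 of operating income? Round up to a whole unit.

131,738 nozzles

Each unit contributes $245.28 − $195.91 = $49.37.
Required volume = (fixed costs + target profit) ÷ CM = ($3,299,900 + $3,204,000) ÷ $49.37 = 131,737.90, so 131,738 nozzles.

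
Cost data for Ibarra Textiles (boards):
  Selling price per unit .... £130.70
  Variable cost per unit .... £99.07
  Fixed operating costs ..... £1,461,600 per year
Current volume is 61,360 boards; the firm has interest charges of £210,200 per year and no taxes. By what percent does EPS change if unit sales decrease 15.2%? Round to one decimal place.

-109.7%

Total contribution margin = 61,360 × £31.63 = £1,940,816.80.
Operating income = contribution − fixed costs = £1,940,816.80 − £1,461,600 = £479,216.80.
After interest of £210,200.00, pre-tax earnings = £269,016.80.
DCL = total CM / (EBIT − I) = £1,940,816.80 / £269,016.80 = 7.2145.
EPS therefore changes by 7.2145 × (-15.2%) = -109.7%.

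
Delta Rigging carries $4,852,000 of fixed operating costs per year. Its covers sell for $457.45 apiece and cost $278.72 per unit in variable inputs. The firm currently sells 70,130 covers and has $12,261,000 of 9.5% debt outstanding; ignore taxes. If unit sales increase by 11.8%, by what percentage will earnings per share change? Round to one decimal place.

At 70,130 units, contribution = 70,130 × $178.73 = $12,534,334.90.
EBIT = $12,534,334.90 − $4,852,000 = $7,682,334.90.
Interest = $1,164,795.00, so EBIT − I = $6,517,539.90.
Degree of combined leverage = contribution ÷ (EBIT − I) = $12,534,334.90 ÷ $6,517,539.90 = 1.9232.
EPS therefore changes by 1.9232 × (+11.8%) = +22.7%.

+22.7%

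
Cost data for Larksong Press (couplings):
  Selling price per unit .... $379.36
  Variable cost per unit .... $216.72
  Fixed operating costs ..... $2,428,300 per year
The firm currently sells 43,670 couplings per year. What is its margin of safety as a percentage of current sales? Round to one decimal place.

Contribution margin per unit = $379.36 − $216.72 = $162.64. Break-even units = $2,428,300 ÷ $162.64 = 14,930.52; break-even revenue = 14,930.52 × $379.36 = $5,664,042.60.
Actual sales revenue = 43,670 × $379.36 = $16,566,651.20.
Margin of safety = ($16,566,651.20 − $5,664,042.60) ÷ $16,566,651.20 = 65.8%.

65.8%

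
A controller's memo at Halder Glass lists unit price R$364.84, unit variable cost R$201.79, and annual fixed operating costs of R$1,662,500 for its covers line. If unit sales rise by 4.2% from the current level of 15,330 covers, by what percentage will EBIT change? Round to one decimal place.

At 15,330 units, contribution = 15,330 × R$163.05 = R$2,499,556.50.
Operating income = contribution − fixed costs = R$2,499,556.50 − R$1,662,500 = R$837,056.50.
So DOL = total CM / EBIT = R$2,499,556.50 / R$837,056.50 = 2.9861.
%ΔEBIT = DOL × %ΔSales = 2.9861 × +4.2% = +12.5%.

+12.5%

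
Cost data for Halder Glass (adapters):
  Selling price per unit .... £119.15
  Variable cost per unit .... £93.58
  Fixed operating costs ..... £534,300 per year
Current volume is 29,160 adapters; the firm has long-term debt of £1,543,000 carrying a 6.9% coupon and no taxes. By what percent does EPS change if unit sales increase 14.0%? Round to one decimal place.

+99.6%

Total contribution margin = 29,160 × £25.57 = £745,621.20.
Operating income = contribution − fixed costs = £745,621.20 − £534,300 = £211,321.20.
After interest of £106,467.00, pre-tax earnings = £104,854.20.
Degree of combined leverage = contribution ÷ (EBIT − I) = £745,621.20 ÷ £104,854.20 = 7.1110.
%ΔEPS = DCL × %ΔSales = 7.1110 × +14.0% = +99.6%.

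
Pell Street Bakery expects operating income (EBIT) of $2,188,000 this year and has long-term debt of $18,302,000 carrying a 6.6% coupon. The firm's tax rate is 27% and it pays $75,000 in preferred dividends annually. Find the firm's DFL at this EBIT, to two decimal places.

2.49

Annual interest charges come to $1,207,932.00.
Pre-tax preferred-dividend burden = $75,000 ÷ (1 − 0.27) = $102,739.73.
DFL = EBIT ÷ [EBIT − I − D_p/(1−t)] = $2,188,000 ÷ [$2,188,000 − $1,207,932.00 − $102,739.73] = $2,188,000 ÷ $877,328.27 = 2.4939.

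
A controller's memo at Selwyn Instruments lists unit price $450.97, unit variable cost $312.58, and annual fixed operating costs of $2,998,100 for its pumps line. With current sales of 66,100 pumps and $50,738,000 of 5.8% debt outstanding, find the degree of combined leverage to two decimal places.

2.85

At 66,100 units, contribution = 66,100 × $138.39 = $9,147,579.00.
Subtracting fixed costs: EBIT = $9,147,579.00 − $2,998,100 = $6,149,479.00. Interest = $2,942,804.00, so EBIT − I = $3,206,675.00.
Degree of total leverage = total CM / (EBIT − interest) = $9,147,579.00 / $3,206,675.00 = 2.8527.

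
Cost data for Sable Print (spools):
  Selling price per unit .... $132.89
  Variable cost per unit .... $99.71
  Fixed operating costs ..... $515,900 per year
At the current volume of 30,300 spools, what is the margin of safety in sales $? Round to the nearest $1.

Contribution margin per unit = $132.89 − $99.71 = $33.18. Break-even units = $515,900 ÷ $33.18 = 15,548.52; break-even revenue = 15,548.52 × $132.89 = $2,066,243.25.
Actual sales revenue = 30,300 × $132.89 = $4,026,567.00.
Margin of safety = $4,026,567.00 − $2,066,243.25 = $1,960,324.

$1,960,324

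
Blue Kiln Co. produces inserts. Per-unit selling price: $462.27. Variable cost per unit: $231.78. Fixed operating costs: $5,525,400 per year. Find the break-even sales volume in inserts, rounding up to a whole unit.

Unit CM = price − variable cost = $462.27 − $231.78 = $230.49.
Break-even volume = fixed costs ÷ CM per unit = $5,525,400 ÷ $230.49 = 23,972.41, so 23,973 inserts.

23,973 inserts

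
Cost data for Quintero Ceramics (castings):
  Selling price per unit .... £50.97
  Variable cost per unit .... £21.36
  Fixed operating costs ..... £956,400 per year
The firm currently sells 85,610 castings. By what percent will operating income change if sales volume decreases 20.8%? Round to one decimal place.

Contribution at this volume is 85,610 × £29.61 = £2,534,912.10.
Operating income = contribution − fixed costs = £2,534,912.10 − £956,400 = £1,578,512.10.
So DOL = total CM / EBIT = £2,534,912.10 / £1,578,512.10 = 1.6059.
Operating income changes by 1.6059 × -20.8% = -33.4%.

-33.4%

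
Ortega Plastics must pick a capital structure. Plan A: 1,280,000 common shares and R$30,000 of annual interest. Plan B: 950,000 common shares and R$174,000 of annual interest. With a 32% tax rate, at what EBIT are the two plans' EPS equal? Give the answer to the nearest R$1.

At indifference, (EBIT − 30,000)(1 − t)/1,280,000 = (EBIT − 174,000)(1 − t)/950,000.
Cancelling (1 − t) and cross-multiplying: 950,000·(EBIT − 30,000) = 1,280,000·(EBIT − 174,000).
EBIT × (1,280,000 − 950,000) = 174,000 × 1,280,000 − 30,000 × 950,000 = 194,220,000,000, so EBIT = 194,220,000,000 ÷ 330,000 = 588,545.45.

R$588,545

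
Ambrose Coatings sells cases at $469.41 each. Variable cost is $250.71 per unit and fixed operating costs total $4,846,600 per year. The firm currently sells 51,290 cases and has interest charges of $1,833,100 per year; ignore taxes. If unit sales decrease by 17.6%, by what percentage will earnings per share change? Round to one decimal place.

-43.5%

Contribution at this volume is 51,290 × $218.70 = $11,217,123.00.
EBIT = $11,217,123.00 − $4,846,600 = $6,370,523.00.
After interest of $1,833,100.00, pre-tax earnings = $4,537,423.00.
DCL = total CM / (EBIT − I) = $11,217,123.00 / $4,537,423.00 = 2.4721.
%ΔEPS = DCL × %ΔSales = 2.4721 × -17.6% = -43.5%.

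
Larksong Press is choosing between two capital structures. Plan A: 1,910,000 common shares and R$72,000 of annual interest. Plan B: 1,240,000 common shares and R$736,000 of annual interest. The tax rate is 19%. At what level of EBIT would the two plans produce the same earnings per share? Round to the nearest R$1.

At indifference, (EBIT − 72,000)(1 − t)/1,910,000 = (EBIT − 736,000)(1 − t)/1,240,000.
The (1 − t) factor cancels: (EBIT − 72,000) × 1,240,000 = (EBIT − 736,000) × 1,910,000.
Solving, EBIT = (736,000·1,910,000 − 72,000·1,240,000) / (1,910,000 − 1,240,000) = 1,316,480,000,000 / 670,000 = 1,964,895.52.

R$1,964,896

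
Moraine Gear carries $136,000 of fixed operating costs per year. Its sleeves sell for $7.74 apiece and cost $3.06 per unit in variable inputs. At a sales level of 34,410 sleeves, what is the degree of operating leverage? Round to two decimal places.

6.43

Contribution at this volume is 34,410 × $4.68 = $161,038.80.
Subtracting fixed costs: EBIT = $161,038.80 − $136,000 = $25,038.80.
So DOL = total CM / EBIT = $161,038.80 / $25,038.80 = 6.4316.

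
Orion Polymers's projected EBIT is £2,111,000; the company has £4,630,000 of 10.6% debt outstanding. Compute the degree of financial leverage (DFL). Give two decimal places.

1.30

Interest = £490,780.00.
DFL = EBIT ÷ (EBIT − I) = £2,111,000 ÷ (£2,111,000 − £490,780.00) = £2,111,000 ÷ £1,620,220.00 = 1.3029.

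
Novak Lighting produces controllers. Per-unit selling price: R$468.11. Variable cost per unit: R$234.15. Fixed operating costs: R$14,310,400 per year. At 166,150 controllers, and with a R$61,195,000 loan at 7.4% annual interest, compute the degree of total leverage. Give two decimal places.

At 166,150 units, contribution = 166,150 × R$233.96 = R$38,872,454.00.
Subtracting fixed costs: EBIT = R$38,872,454.00 − R$14,310,400 = R$24,562,054.00. Interest = R$4,528,430.00, so EBIT − I = R$20,033,624.00.
Degree of total leverage = total CM / (EBIT − interest) = R$38,872,454.00 / R$20,033,624.00 = 1.9404.

1.94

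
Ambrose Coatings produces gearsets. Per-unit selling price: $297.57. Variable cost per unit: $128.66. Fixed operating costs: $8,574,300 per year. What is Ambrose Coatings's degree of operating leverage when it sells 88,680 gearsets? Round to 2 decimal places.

2.34

Total contribution margin = 88,680 × $168.91 = $14,978,938.80.
EBIT = $14,978,938.80 − $8,574,300 = $6,404,638.80.
DOL = contribution ÷ EBIT = $14,978,938.80 ÷ $6,404,638.80 = 2.3388.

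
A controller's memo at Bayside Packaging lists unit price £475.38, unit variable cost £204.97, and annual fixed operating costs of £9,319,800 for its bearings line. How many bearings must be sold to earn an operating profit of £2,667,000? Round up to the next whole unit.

Each unit contributes £475.38 − £204.97 = £270.41.
Required volume = (fixed costs + target profit) ÷ CM = (£9,319,800 + £2,667,000) ÷ £270.41 = 44,328.24, so 44,329 bearings.

44,329 bearings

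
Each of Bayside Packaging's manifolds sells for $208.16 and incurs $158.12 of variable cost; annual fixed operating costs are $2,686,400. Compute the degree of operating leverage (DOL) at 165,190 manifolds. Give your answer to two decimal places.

1.48

Total contribution margin = 165,190 × $50.04 = $8,266,107.60.
EBIT = $8,266,107.60 − $2,686,400 = $5,579,707.60.
DOL = contribution ÷ EBIT = $8,266,107.60 ÷ $5,579,707.60 = 1.4815.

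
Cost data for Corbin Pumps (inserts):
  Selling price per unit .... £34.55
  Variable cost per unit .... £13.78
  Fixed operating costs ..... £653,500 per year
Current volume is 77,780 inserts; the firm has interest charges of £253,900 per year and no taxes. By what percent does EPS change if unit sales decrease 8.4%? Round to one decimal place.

Total contribution margin = 77,780 × £20.77 = £1,615,490.60.
EBIT = £1,615,490.60 − £653,500 = £961,990.60.
After interest of £253,900.00, pre-tax earnings = £708,090.60.
Degree of combined leverage = contribution ÷ (EBIT − I) = £1,615,490.60 ÷ £708,090.60 = 2.2815.
%ΔEPS = DCL × %ΔSales = 2.2815 × -8.4% = -19.2%.

-19.2%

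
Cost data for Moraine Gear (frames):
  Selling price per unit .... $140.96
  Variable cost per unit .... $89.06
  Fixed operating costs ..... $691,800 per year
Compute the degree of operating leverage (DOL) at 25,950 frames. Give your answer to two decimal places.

2.06

Total contribution margin = 25,950 × $51.90 = $1,346,805.00.
Subtracting fixed costs: EBIT = $1,346,805.00 − $691,800 = $655,005.00.
Degree of operating leverage = $1,346,805.00 / $655,005.00 = 2.0562.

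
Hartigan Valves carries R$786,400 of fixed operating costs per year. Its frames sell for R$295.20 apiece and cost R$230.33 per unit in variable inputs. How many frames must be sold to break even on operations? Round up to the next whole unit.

Each unit contributes R$295.20 − R$230.33 = R$64.87.
Units to break even: R$786,400 ÷ R$64.87 = 12,122.71, rounded up to 12,123.

12,123 frames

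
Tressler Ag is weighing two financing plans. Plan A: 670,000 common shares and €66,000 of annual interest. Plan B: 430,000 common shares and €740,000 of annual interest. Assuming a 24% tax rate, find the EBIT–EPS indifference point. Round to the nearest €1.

€1,947,583

Set EPS_A = EPS_B: (EBIT − €66,000)(1 − 0.24) ÷ 670,000 = (EBIT − €740,000)(1 − 0.24) ÷ 430,000.
Cancelling (1 − t) and cross-multiplying: 430,000·(EBIT − 66,000) = 670,000·(EBIT − 740,000).
Solving, EBIT = (740,000·670,000 − 66,000·430,000) / (670,000 − 430,000) = 467,420,000,000 / 240,000 = 1,947,583.33.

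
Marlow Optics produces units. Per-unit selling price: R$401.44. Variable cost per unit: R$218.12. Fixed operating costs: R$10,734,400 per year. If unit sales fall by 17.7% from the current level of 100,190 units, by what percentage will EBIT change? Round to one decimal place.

-42.6%

At 100,190 units, contribution = 100,190 × R$183.32 = R$18,366,830.80.
Subtracting fixed costs: EBIT = R$18,366,830.80 − R$10,734,400 = R$7,632,430.80.
Degree of operating leverage = R$18,366,830.80 / R$7,632,430.80 = 2.4064.
Operating income changes by 2.4064 × -17.7% = -42.6%.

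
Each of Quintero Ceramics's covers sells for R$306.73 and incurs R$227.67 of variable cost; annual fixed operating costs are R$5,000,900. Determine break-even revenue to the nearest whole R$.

R$19,402,050

Contribution margin per unit = R$306.73 − R$227.67 = R$79.06, a CM ratio of R$79.06 ÷ R$306.73 = 0.2578.
Break-even sales = FC ÷ CM ratio = R$5,000,900 × R$306.73 / R$79.06 = R$19,402,050.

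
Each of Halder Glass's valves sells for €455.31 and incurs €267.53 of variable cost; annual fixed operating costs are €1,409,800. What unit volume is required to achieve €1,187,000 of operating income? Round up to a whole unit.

Contribution margin per unit = €455.31 − €267.53 = €187.78.
Units = (FC + target) / CM = (€1,409,800 + €1,187,000) / €187.78 = 13,828.95, so 13,829 valves.

13,829 valves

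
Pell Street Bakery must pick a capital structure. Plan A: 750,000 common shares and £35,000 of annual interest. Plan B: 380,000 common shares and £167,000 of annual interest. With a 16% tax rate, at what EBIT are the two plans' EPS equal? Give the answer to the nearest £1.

£302,568

Set EPS_A = EPS_B: (EBIT − £35,000)(1 − 0.16) ÷ 750,000 = (EBIT − £167,000)(1 − 0.16) ÷ 380,000.
Cancelling (1 − t) and cross-multiplying: 380,000·(EBIT − 35,000) = 750,000·(EBIT − 167,000).
Solving, EBIT = (167,000·750,000 − 35,000·380,000) / (750,000 − 380,000) = 111,950,000,000 / 370,000 = 302,567.57.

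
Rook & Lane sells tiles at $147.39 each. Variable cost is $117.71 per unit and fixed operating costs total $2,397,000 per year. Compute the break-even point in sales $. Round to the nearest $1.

$11,903,431

CM per unit = $147.39 − $117.71 = $29.68; CM ratio = $29.68 / $147.39 = 0.2014.
Break-even sales = FC ÷ CM ratio = $2,397,000 × $147.39 / $29.68 = $11,903,431.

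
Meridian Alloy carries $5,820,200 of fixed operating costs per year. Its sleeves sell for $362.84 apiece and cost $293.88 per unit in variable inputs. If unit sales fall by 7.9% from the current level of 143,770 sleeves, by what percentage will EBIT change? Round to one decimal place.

-19.1%

Total contribution margin = 143,770 × $68.96 = $9,914,379.20.
EBIT = $9,914,379.20 − $5,820,200 = $4,094,179.20.
So DOL = total CM / EBIT = $9,914,379.20 / $4,094,179.20 = 2.4216.
%ΔEBIT = DOL × %ΔSales = 2.4216 × -7.9% = -19.1%.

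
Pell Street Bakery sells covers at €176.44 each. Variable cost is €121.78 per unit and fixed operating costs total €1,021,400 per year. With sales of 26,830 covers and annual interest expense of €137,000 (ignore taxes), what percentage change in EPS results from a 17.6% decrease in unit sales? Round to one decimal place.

-83.8%

At 26,830 units, contribution = 26,830 × €54.66 = €1,466,527.80.
EBIT = €1,466,527.80 − €1,021,400 = €445,127.80.
After interest of €137,000.00, pre-tax earnings = €308,127.80.
DCL = total CM / (EBIT − I) = €1,466,527.80 / €308,127.80 = 4.7595.
EPS therefore changes by 4.7595 × (-17.6%) = -83.8%.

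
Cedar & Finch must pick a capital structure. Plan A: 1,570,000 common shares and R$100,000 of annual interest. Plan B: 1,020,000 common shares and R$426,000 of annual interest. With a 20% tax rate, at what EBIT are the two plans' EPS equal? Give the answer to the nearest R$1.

Set EPS_A = EPS_B: (EBIT − R$100,000)(1 − 0.20) ÷ 1,570,000 = (EBIT − R$426,000)(1 − 0.20) ÷ 1,020,000.
Cancelling (1 − t) and cross-multiplying: 1,020,000·(EBIT − 100,000) = 1,570,000·(EBIT − 426,000).
Solving, EBIT = (426,000·1,570,000 − 100,000·1,020,000) / (1,570,000 − 1,020,000) = 566,820,000,000 / 550,000 = 1,030,581.82.

R$1,030,582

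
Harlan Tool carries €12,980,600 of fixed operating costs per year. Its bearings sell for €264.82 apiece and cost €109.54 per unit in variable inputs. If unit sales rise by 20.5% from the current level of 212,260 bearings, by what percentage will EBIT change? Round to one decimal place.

+33.8%

Total contribution margin = 212,260 × €155.28 = €32,959,732.80.
EBIT = €32,959,732.80 − €12,980,600 = €19,979,132.80.
So DOL = total CM / EBIT = €32,959,732.80 / €19,979,132.80 = 1.6497.
So EBIT moves 1.6497 × (+20.5%) = +33.8%.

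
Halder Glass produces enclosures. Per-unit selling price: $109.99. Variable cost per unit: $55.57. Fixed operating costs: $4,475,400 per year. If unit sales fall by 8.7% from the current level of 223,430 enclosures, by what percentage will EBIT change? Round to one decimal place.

-13.8%

Contribution at this volume is 223,430 × $54.42 = $12,159,060.60.
Subtracting fixed costs: EBIT = $12,159,060.60 − $4,475,400 = $7,683,660.60.
DOL = contribution ÷ EBIT = $12,159,060.60 ÷ $7,683,660.60 = 1.5825.
%ΔEBIT = DOL × %ΔSales = 1.5825 × -8.7% = -13.8%.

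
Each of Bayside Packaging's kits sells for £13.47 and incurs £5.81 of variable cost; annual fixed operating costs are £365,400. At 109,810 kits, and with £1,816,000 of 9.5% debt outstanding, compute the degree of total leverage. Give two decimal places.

2.77

Total contribution margin = 109,810 × £7.66 = £841,144.60.
Subtracting fixed costs: EBIT = £841,144.60 − £365,400 = £475,744.60. Interest = £172,520.00.
DOL = £841,144.60 ÷ £475,744.60 = 1.7681; DFL = £475,744.60 ÷ £303,224.60 = 1.5690.
DCL = DOL × DFL = 1.7681 × 1.5690 = 2.7741.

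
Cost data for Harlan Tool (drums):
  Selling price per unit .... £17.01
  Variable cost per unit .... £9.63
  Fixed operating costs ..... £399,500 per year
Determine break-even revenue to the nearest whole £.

Contribution margin per unit = £17.01 − £9.63 = £7.38, a CM ratio of £7.38 ÷ £17.01 = 0.4339.
Break-even sales = FC ÷ CM ratio = £399,500 × £17.01 / £7.38 = £920,799.

£920,799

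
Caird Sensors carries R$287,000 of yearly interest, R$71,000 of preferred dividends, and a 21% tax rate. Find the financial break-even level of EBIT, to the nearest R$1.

R$376,873

Preferred dividends are paid after tax, so their pre-tax equivalent is R$71,000 ÷ (1 − 0.21) = R$89,873.42.
EPS = 0 when EBIT covers interest plus the pre-tax preferred burden: R$287,000 + R$89,873.42 = R$376,873.42.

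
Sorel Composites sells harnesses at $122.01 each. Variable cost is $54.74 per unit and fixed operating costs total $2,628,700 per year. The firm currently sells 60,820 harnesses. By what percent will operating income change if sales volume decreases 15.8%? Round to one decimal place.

Contribution at this volume is 60,820 × $67.27 = $4,091,361.40.
Operating income = contribution − fixed costs = $4,091,361.40 − $2,628,700 = $1,462,661.40.
Degree of operating leverage = $4,091,361.40 / $1,462,661.40 = 2.7972.
%ΔEBIT = DOL × %ΔSales = 2.7972 × -15.8% = -44.2%.

-44.2%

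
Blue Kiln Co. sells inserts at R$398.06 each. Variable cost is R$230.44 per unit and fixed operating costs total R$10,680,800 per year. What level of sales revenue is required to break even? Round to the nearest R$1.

R$25,364,510

CM per unit = R$398.06 − R$230.44 = R$167.62; CM ratio = R$167.62 / R$398.06 = 0.4211.
Break-even sales = FC ÷ CM ratio = R$10,680,800 × R$398.06 / R$167.62 = R$25,364,510.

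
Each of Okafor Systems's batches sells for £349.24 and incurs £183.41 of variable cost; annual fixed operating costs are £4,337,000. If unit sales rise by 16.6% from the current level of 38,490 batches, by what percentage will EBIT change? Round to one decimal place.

At 38,490 units, contribution = 38,490 × £165.83 = £6,382,796.70.
EBIT = £6,382,796.70 − £4,337,000 = £2,045,796.70.
DOL = contribution ÷ EBIT = £6,382,796.70 ÷ £2,045,796.70 = 3.1200.
Operating income changes by 3.1200 × +16.6% = +51.8%.

+51.8%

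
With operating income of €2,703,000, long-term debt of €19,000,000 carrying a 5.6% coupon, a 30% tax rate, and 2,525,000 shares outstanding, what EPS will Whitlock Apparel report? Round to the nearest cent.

Interest = €1,064,000.00, so EBT = €2,703,000 − €1,064,000.00 = €1,639,000.00.
Net income = €1,639,000.00 × (1 − 0.30) = €1,147,300.00.
EPS = €1,147,300.00 ÷ 2,525,000 = €0.45.

€0.45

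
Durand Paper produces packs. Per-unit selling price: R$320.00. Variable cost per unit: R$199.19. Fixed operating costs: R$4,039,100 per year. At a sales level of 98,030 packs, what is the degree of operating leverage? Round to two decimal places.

1.52

At 98,030 units, contribution = 98,030 × R$120.81 = R$11,843,004.30.
Subtracting fixed costs: EBIT = R$11,843,004.30 − R$4,039,100 = R$7,803,904.30.
Degree of operating leverage = R$11,843,004.30 / R$7,803,904.30 = 1.5176.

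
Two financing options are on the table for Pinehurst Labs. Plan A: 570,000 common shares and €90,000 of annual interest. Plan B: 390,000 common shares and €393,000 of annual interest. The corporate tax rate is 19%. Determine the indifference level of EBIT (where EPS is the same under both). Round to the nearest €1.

At indifference, (EBIT − 90,000)(1 − t)/570,000 = (EBIT − 393,000)(1 − t)/390,000.
Cancelling (1 − t) and cross-multiplying: 390,000·(EBIT − 90,000) = 570,000·(EBIT − 393,000).
Solving, EBIT = (393,000·570,000 − 90,000·390,000) / (570,000 − 390,000) = 188,910,000,000 / 180,000 = 1,049,500.00.

€1,049,500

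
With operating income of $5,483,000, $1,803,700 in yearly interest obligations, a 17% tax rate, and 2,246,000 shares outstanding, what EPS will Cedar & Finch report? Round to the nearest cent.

Pre-tax income = $5,483,000 − $1,803,700.00 = $3,679,300.00.
After tax at 17%: net income = $3,679,300.00 × 0.83 = $3,053,819.00.
Per share: $3,053,819.00 / 2,246,000 shares = $1.36.

$1.36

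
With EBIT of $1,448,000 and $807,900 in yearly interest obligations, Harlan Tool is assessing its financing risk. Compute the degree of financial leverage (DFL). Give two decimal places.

Interest = $807,900.00.
Degree of financial leverage = EBIT / (EBIT − interest) = $1,448,000 / $640,100.00 = 2.2621.

2.26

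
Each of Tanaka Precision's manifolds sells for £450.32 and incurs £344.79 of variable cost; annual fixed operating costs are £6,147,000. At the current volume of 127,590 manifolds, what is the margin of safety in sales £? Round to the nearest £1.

£31,225,712

Each unit contributes £450.32 − £344.79 = £105.53. Break-even units = £6,147,000 ÷ £105.53 = 58,248.84; break-even revenue = 58,248.84 × £450.32 = £26,230,617.27.
Actual sales revenue = 127,590 × £450.32 = £57,456,328.80.
Margin of safety = £57,456,328.80 − £26,230,617.27 = £31,225,712.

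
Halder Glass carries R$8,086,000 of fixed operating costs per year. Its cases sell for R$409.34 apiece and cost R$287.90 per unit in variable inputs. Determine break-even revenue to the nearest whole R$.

R$27,255,626

CM per unit = R$409.34 − R$287.90 = R$121.44; CM ratio = R$121.44 / R$409.34 = 0.2967.
Break-even revenue = fixed costs × price ÷ CM = R$8,086,000 × R$409.34 ÷ R$121.44 = R$27,255,626.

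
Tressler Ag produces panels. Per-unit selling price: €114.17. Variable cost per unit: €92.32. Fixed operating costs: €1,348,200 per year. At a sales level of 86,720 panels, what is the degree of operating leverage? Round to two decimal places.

At 86,720 units, contribution = 86,720 × €21.85 = €1,894,832.00.
Operating income = contribution − fixed costs = €1,894,832.00 − €1,348,200 = €546,632.00.
DOL = contribution ÷ EBIT = €1,894,832.00 ÷ €546,632.00 = 3.4664.

3.47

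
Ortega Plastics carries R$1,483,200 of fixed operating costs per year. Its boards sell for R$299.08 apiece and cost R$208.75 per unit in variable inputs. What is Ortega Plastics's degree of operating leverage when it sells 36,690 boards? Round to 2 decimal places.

1.81

At 36,690 units, contribution = 36,690 × R$90.33 = R$3,314,207.70.
EBIT = R$3,314,207.70 − R$1,483,200 = R$1,831,007.70.
DOL = contribution ÷ EBIT = R$3,314,207.70 ÷ R$1,831,007.70 = 1.8100.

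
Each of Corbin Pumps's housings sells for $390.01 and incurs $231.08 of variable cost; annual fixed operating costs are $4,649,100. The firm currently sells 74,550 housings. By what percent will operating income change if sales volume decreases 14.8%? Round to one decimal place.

-24.4%

At 74,550 units, contribution = 74,550 × $158.93 = $11,848,231.50.
EBIT = $11,848,231.50 − $4,649,100 = $7,199,131.50.
So DOL = total CM / EBIT = $11,848,231.50 / $7,199,131.50 = 1.6458.
Operating income changes by 1.6458 × -14.8% = -24.4%.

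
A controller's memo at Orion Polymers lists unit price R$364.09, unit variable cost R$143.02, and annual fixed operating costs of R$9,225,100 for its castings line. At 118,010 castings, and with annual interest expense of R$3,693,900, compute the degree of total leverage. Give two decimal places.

Total contribution margin = 118,010 × R$221.07 = R$26,088,470.70.
EBIT = R$26,088,470.70 − R$9,225,100 = R$16,863,370.70. Interest = R$3,693,900.00.
DOL = R$26,088,470.70 ÷ R$16,863,370.70 = 1.5470; DFL = R$16,863,370.70 ÷ R$13,169,470.70 = 1.2805.
Combined leverage = 1.5470 × 1.2805 = 1.9809.

1.98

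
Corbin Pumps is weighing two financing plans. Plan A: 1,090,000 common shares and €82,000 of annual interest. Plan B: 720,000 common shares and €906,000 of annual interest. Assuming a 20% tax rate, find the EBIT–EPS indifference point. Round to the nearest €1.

€2,509,459

Set EPS_A = EPS_B: (EBIT − €82,000)(1 − 0.20) ÷ 1,090,000 = (EBIT − €906,000)(1 − 0.20) ÷ 720,000.
The (1 − t) factor cancels: (EBIT − 82,000) × 720,000 = (EBIT − 906,000) × 1,090,000.
EBIT × (1,090,000 − 720,000) = 906,000 × 1,090,000 − 82,000 × 720,000 = 928,500,000,000, so EBIT = 928,500,000,000 ÷ 370,000 = 2,509,459.46.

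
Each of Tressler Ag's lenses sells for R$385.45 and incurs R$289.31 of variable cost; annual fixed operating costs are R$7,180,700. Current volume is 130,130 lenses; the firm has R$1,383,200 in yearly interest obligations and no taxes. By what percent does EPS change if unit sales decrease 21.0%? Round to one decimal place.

-66.6%

At 130,130 units, contribution = 130,130 × R$96.14 = R$12,510,698.20.
EBIT = R$12,510,698.20 − R$7,180,700 = R$5,329,998.20.
Interest = R$1,383,200.00, so EBIT − I = R$3,946,798.20.
DCL = total CM / (EBIT − I) = R$12,510,698.20 / R$3,946,798.20 = 3.1698.
%ΔEPS = DCL × %ΔSales = 3.1698 × -21.0% = -66.6%.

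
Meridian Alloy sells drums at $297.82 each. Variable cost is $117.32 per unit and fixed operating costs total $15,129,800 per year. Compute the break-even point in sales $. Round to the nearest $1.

$24,963,751

Contribution margin per unit = $297.82 − $117.32 = $180.50, a CM ratio of $180.50 ÷ $297.82 = 0.6061.
Break-even sales = FC ÷ CM ratio = $15,129,800 × $297.82 / $180.50 = $24,963,751.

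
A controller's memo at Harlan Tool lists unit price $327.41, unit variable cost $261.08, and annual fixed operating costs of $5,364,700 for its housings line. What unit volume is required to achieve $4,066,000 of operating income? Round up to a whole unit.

142,179 housings

Unit CM = price − variable cost = $327.41 − $261.08 = $66.33.
Required volume = (fixed costs + target profit) ÷ CM = ($5,364,700 + $4,066,000) ÷ $66.33 = 142,178.50, so 142,179 housings.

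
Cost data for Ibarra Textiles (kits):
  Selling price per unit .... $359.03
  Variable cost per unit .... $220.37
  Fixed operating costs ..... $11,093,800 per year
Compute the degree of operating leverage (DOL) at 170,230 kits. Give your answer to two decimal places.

1.89

Total contribution margin = 170,230 × $138.66 = $23,604,091.80.
Subtracting fixed costs: EBIT = $23,604,091.80 − $11,093,800 = $12,510,291.80.
So DOL = total CM / EBIT = $23,604,091.80 / $12,510,291.80 = 1.8868.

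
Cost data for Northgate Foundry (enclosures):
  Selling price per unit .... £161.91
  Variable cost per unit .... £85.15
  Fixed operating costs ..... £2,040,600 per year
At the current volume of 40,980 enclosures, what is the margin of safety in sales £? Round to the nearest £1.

Each unit contributes £161.91 − £85.15 = £76.76. Break-even units = £2,040,600 ÷ £76.76 = 26,584.16; break-even revenue = 26,584.16 × £161.91 = £4,304,241.09.
Current sales = 40,980 × £161.91 = £6,635,071.80.
Margin of safety = £6,635,071.80 − £4,304,241.09 = £2,330,831.

£2,330,831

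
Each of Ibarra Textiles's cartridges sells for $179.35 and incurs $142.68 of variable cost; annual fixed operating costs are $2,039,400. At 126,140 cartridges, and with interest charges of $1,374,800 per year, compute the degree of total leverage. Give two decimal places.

At 126,140 units, contribution = 126,140 × $36.67 = $4,625,553.80.
EBIT = $4,625,553.80 − $2,039,400 = $2,586,153.80. Interest = $1,374,800.00.
DOL = $4,625,553.80 ÷ $2,586,153.80 = 1.7886; DFL = $2,586,153.80 ÷ $1,211,353.80 = 2.1349.
Combined leverage = 1.7886 × 2.1349 = 3.8185.

3.82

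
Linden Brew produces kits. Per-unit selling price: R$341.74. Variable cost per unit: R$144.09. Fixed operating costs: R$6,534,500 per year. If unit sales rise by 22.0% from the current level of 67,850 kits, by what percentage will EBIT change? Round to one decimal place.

+42.9%

Contribution at this volume is 67,850 × R$197.65 = R$13,410,552.50.
Subtracting fixed costs: EBIT = R$13,410,552.50 − R$6,534,500 = R$6,876,052.50.
So DOL = total CM / EBIT = R$13,410,552.50 / R$6,876,052.50 = 1.9503.
So EBIT moves 1.9503 × (+22.0%) = +42.9%.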